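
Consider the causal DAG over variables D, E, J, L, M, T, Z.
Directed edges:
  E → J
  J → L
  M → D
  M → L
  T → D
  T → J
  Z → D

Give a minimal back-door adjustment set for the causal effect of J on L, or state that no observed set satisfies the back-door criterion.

J→L: minimal back-door set ∅.

desc(J)\{J}={L}; candidates ⊆ {D,E,M,T,Z}.
∅: J⊥L given ∅ in G with J→· removed — back-door holds.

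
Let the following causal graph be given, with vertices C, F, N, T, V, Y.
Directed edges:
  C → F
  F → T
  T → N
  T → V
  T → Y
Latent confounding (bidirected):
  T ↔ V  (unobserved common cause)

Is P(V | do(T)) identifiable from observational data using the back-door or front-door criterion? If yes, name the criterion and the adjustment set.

desc(T)\{T}={N,V,Y}; candidates ⊆ {C,F}.
T↔V: latent back-door arc(s) into T.
size 0: {}; under {} T still reaches {C,F,V} ∋ V.
size 1: {C}, {F}; under {C} T still reaches {F,V} ∋ V.
size 2: {C,F}; under {C,F} T still reaches {V} ∋ V.
T↔V cannot be blocked by any observed set — no back-door set.
No mediator lies on a directed T→…→V path.
Neither criterion identifies P(V|do(T)) in this graph.

P(V|do(T)): not identifiable (no BD/FD set).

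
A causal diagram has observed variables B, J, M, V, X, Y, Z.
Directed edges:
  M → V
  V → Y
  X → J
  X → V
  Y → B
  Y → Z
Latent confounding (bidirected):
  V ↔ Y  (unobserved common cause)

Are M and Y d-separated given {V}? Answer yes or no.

No — M and Y are d-connected given {V}.

Bayes-Ball from M | {V} reaches {B,J,X,Y,Z}.
Y ∈ reach(M|{V}) ⇒ M ⊥̸ Y | {V}.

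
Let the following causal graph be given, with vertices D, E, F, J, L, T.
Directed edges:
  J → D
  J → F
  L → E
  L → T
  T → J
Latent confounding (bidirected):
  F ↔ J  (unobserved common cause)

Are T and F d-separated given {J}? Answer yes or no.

No — T and F are d-connected given {J}.

Bayes-Ball from T | {J} reaches {E,F,L}.
F ∈ reach(T|{J}) ⇒ T ⊥̸ F | {J}.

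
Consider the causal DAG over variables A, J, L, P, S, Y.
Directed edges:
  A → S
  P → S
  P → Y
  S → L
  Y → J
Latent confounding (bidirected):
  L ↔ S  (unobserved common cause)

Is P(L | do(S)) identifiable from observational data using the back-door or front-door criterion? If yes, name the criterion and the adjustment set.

desc(S)\{S}={L}; candidates ⊆ {A,J,P,Y}.
S↔L: latent back-door arc(s) into S.
size 0: {}; under {} S still reaches {A,J,L,P,Y} ∋ L.
size 1: {A}, {J}, {P} …(+1); under {A} S still reaches {J,L,P,Y} ∋ L.
size 2: {A,J}, {A,P}, {A,Y} …(+3); under {A,J} S still reaches {L,P,Y} ∋ L.
S↔L cannot be blocked by any observed set — no back-door set.
No mediator lies on a directed S→…→L path.
Neither criterion identifies P(L|do(S)) in this graph.

P(L|do(S)): not identifiable (no BD/FD set).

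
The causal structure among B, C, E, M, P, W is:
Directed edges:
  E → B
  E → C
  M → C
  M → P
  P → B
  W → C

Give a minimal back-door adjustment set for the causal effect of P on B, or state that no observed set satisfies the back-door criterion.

desc(P)\{P}={B}; candidates ⊆ {C,E,M,W}.
∅: P⊥B given ∅ in G with P→· removed — back-door holds.

P→B: minimal back-door set ∅.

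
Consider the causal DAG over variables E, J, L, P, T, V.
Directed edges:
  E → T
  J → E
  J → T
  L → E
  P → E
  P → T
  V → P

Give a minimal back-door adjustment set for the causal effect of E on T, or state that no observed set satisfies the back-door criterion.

E→T: minimal back-door set {J, P}.

desc(E)\{E}={T}; candidates ⊆ {J,L,P,V}.
size 0: {}; under {} E still reaches {J,L,P,T,V} ∋ T.
size 1: {J}, {L}, {P} …(+1); under {J} E still reaches {L,P,T,V} ∋ T.
{J,P}: E⊥T given {J,P} in G with E→· removed — back-door holds.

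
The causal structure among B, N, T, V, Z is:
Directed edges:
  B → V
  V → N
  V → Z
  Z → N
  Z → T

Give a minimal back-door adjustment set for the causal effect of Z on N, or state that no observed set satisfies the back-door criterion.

Z→N: minimal back-door set {V}.

desc(Z)\{Z}={N,T}; candidates ⊆ {B,V}.
size 0: {}; under {} Z still reaches {B,N,V} ∋ N.
{V}: Z⊥N given {V} in G with Z→· removed — back-door holds.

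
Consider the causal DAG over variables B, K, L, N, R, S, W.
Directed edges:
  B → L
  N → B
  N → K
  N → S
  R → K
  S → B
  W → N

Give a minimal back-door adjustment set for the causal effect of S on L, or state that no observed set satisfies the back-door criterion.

S→L: minimal back-door set {N}.

desc(S)\{S}={B,L}; candidates ⊆ {K,N,R,W}.
size 0: {}; under {} S still reaches {B,K,L,N,W} ∋ L.
{N}: S⊥L given {N} in G with S→· removed — back-door holds.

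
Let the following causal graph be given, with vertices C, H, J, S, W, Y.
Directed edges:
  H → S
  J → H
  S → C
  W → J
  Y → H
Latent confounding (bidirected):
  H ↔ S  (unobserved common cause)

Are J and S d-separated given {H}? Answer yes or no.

Bayes-Ball from J | {H} reaches {C,S,W,Y}.
S ∈ reach(J|{H}) ⇒ J ⊥̸ S | {H}.

No — J and S are d-connected given {H}.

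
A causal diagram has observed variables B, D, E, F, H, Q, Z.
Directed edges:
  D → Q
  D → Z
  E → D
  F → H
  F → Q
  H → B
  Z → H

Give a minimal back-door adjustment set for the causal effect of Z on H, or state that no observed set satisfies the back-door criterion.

Z→H: minimal back-door set ∅.

desc(Z)\{Z}={B,H}; candidates ⊆ {D,E,F,Q}.
∅: Z⊥H given ∅ in G with Z→· removed — back-door holds.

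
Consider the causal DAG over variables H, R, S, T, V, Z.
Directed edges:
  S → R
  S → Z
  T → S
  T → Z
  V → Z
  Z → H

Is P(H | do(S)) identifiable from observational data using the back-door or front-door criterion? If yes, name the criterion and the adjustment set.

P(H|do(S)): backdoor, adjust for {T}.

desc(S)\{S}={H,R,Z}; candidates ⊆ {T,V}.
size 0: {}; under {} S still reaches {H,T,Z} ∋ H.
{T}: S⊥H given {T} in G with S→· removed — back-door holds.
P(H|do(S)) = Σ_{T} P(H|S,T)·P(T).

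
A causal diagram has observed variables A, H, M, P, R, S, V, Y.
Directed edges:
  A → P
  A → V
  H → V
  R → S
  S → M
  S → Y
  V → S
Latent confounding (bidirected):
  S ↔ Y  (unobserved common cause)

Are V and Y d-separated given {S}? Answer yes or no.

Bayes-Ball from V | {S} reaches {A,H,P,R,Y}.
Y ∈ reach(V|{S}) ⇒ V ⊥̸ Y | {S}.

No — V and Y are d-connected given {S}.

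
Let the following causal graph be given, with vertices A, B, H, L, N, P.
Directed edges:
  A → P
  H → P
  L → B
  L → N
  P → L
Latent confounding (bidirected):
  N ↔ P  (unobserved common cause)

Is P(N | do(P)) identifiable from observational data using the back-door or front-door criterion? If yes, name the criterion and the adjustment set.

desc(P)\{P}={B,L,N}; candidates ⊆ {A,H}.
P↔N: latent back-door arc(s) into P.
size 0: {}; under {} P still reaches {A,H,N} ∋ N.
size 1: {A}, {H}; under {A} P still reaches {H,N} ∋ N.
size 2: {A,H}; under {A,H} P still reaches {N} ∋ N.
P↔N cannot be blocked by any observed set — no back-door set.
{L}: (i) intercepts every directed P→N path; (ii) no back-door P→{L}; (iii) {P} blocks every back-door {L}→N. Front-door holds.
P(N|do(P)) = Σ_{L} P(L|P) Σ_{P'} P(N|L,P')P(P').

P(N|do(P)): frontdoor, adjust for {L}.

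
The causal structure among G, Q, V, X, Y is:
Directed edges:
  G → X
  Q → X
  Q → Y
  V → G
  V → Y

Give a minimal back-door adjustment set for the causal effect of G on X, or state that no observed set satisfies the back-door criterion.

G→X: minimal back-door set ∅.

desc(G)\{G}={X}; candidates ⊆ {Q,V,Y}.
∅: G⊥X given ∅ in G with G→· removed — back-door holds.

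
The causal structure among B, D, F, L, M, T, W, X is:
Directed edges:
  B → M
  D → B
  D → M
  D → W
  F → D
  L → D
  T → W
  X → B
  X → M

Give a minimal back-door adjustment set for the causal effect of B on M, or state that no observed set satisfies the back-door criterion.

desc(B)\{B}={M}; candidates ⊆ {D,F,L,T,W,X}.
size 0: {}; under {} B still reaches {D,F,L,M,W,X} ∋ M.
size 1: {D}, {F}, {L} …(+3); under {D} B still reaches {M,X} ∋ M.
{D,X}: B⊥M given {D,X} in G with B→· removed — back-door holds.

B→M: minimal back-door set {D, X}.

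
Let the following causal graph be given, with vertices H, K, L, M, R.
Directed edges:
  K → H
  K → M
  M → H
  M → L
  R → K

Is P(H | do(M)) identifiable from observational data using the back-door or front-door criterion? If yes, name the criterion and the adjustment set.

desc(M)\{M}={H,L}; candidates ⊆ {K,R}.
size 0: {}; under {} M still reaches {H,K,R} ∋ H.
{K}: M⊥H given {K} in G with M→· removed — back-door holds.
P(H|do(M)) = Σ_{K} P(H|M,K)·P(K).

P(H|do(M)): backdoor, adjust for {K}.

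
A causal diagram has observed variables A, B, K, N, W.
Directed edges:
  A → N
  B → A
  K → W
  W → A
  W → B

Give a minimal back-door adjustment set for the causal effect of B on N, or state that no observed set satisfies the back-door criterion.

desc(B)\{B}={A,N}; candidates ⊆ {K,W}.
size 0: {}; under {} B still reaches {A,K,N,W} ∋ N.
{W}: B⊥N given {W} in G with B→· removed — back-door holds.

B→N: minimal back-door set {W}.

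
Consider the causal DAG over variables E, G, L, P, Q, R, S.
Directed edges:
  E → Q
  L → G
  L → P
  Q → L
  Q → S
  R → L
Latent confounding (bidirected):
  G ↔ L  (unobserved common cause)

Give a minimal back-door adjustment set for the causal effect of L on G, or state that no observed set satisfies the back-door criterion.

desc(L)\{L}={G,P}; candidates ⊆ {E,Q,R,S}.
L↔G: latent back-door arc(s) into L.
size 0: {}; under {} L still reaches {E,G,Q,R,S} ∋ G.
size 1: {E}, {Q}, {R} …(+1); under {E} L still reaches {G,Q,R,S} ∋ G.
size 2: {E,Q}, {E,R}, {E,S} …(+3); under {E,Q} L still reaches {G,R} ∋ G.
L↔G cannot be blocked by any observed set — no back-door set.

L→G: no observed back-door set.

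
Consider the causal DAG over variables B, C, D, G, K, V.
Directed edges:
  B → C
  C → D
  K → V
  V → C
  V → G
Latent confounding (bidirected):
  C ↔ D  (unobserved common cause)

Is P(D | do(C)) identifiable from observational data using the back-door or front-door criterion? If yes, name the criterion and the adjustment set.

desc(C)\{C}={D}; candidates ⊆ {B,G,K,V}.
C↔D: latent back-door arc(s) into C.
size 0: {}; under {} C still reaches {B,D,G,K,V} ∋ D.
size 1: {B}, {G}, {K} …(+1); under {B} C still reaches {D,G,K,V} ∋ D.
size 2: {B,G}, {B,K}, {B,V} …(+3); under {B,G} C still reaches {D,K,V} ∋ D.
C↔D cannot be blocked by any observed set — no back-door set.
No mediator lies on a directed C→…→D path.
Neither criterion identifies P(D|do(C)) in this graph.

P(D|do(C)): not identifiable (no BD/FD set).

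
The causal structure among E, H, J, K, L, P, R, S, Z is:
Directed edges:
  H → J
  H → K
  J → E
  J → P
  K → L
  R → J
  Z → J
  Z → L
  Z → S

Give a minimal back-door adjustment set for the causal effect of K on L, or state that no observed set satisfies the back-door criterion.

K→L: minimal back-door set ∅.

desc(K)\{K}={L}; candidates ⊆ {E,H,J,P,R,S,Z}.
∅: K⊥L given ∅ in G with K→· removed — back-door holds.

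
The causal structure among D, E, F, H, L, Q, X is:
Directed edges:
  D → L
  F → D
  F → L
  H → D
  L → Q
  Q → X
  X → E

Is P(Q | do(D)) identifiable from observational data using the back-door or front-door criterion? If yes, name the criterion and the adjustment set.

desc(D)\{D}={E,L,Q,X}; candidates ⊆ {F,H}.
size 0: {}; under {} D still reaches {E,F,H,L,Q,X} ∋ Q.
{F}: D⊥Q given {F} in G with D→· removed — back-door holds.
P(Q|do(D)) = Σ_{F} P(Q|D,F)·P(F).

P(Q|do(D)): backdoor, adjust for {F}.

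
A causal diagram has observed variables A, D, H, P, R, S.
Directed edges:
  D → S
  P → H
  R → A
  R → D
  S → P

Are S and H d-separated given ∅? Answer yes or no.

Bayes-Ball from S | ∅ reaches {A,D,H,P,R}.
H ∈ reach(S|∅) ⇒ S ⊥̸ H | ∅.

No — S and H are d-connected given ∅.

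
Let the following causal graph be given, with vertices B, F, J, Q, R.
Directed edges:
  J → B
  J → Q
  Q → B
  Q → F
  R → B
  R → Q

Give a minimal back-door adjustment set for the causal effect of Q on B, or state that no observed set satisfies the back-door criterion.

Q→B: minimal back-door set {J, R}.

desc(Q)\{Q}={B,F}; candidates ⊆ {J,R}.
size 0: {}; under {} Q still reaches {B,J,R} ∋ B.
size 1: {J}, {R}; under {J} Q still reaches {B,R} ∋ B.
{J,R}: Q⊥B given {J,R} in G with Q→· removed — back-door holds.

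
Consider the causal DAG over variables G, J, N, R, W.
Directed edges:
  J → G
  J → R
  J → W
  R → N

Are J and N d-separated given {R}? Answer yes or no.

Yes — J ⊥ N | {R}.

Bayes-Ball from J | {R} reaches {G,W}.
N ∉ reach(J|{R}) ⇒ J ⊥ N | {R}.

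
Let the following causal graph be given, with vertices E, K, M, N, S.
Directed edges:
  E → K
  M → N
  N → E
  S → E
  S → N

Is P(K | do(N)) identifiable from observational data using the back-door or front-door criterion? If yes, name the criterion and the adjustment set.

P(K|do(N)): backdoor, adjust for {S}.

desc(N)\{N}={E,K}; candidates ⊆ {M,S}.
size 0: {}; under {} N still reaches {E,K,M,S} ∋ K.
{S}: N⊥K given {S} in G with N→· removed — back-door holds.
P(K|do(N)) = Σ_{S} P(K|N,S)·P(S).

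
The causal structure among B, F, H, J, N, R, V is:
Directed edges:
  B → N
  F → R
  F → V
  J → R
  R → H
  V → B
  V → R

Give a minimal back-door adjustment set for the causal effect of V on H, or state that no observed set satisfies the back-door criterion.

V→H: minimal back-door set {F}.

desc(V)\{V}={B,H,N,R}; candidates ⊆ {F,J}.
size 0: {}; under {} V still reaches {F,H,R} ∋ H.
{F}: V⊥H given {F} in G with V→· removed — back-door holds.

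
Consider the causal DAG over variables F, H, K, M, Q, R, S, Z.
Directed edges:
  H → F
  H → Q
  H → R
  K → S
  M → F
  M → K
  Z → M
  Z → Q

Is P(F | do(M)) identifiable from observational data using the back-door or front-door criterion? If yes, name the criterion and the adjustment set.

desc(M)\{M}={F,K,S}; candidates ⊆ {H,Q,R,Z}.
∅: M⊥F given ∅ in G with M→· removed — back-door holds.
P(F|do(M)) = P(F|M) — no adjustment needed.

P(F|do(M)): backdoor, adjust for ∅.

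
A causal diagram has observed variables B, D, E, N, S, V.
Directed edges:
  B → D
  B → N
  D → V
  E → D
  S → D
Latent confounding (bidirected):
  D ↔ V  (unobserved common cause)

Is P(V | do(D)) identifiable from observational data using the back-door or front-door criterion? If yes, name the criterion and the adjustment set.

P(V|do(D)): not identifiable (no BD/FD set).

desc(D)\{D}={V}; candidates ⊆ {B,E,N,S}.
D↔V: latent back-door arc(s) into D.
size 0: {}; under {} D still reaches {B,E,N,S,V} ∋ V.
size 1: {B}, {E}, {N} …(+1); under {B} D still reaches {E,S,V} ∋ V.
size 2: {B,E}, {B,N}, {B,S} …(+3); under {B,E} D still reaches {S,V} ∋ V.
D↔V cannot be blocked by any observed set — no back-door set.
No mediator lies on a directed D→…→V path.
Neither criterion identifies P(V|do(D)) in this graph.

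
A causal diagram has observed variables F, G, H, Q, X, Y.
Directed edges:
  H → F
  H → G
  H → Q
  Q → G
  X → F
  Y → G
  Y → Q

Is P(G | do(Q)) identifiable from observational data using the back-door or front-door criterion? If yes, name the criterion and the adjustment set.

P(G|do(Q)): backdoor, adjust for {H, Y}.

desc(Q)\{Q}={G}; candidates ⊆ {F,H,X,Y}.
size 0: {}; under {} Q still reaches {F,G,H,Y} ∋ G.
size 1: {F}, {H}, {X} …(+1); under {F} Q still reaches {G,H,X,Y} ∋ G.
{H,Y}: Q⊥G given {H,Y} in G with Q→· removed — back-door holds.
P(G|do(Q)) = Σ_{H,Y} P(G|Q,H,Y)·P(H,Y).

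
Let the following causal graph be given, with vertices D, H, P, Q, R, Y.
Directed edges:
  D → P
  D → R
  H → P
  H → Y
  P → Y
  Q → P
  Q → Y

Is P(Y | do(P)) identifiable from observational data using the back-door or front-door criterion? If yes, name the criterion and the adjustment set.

P(Y|do(P)): backdoor, adjust for {H, Q}.

desc(P)\{P}={Y}; candidates ⊆ {D,H,Q,R}.
size 0: {}; under {} P still reaches {D,H,Q,R,Y} ∋ Y.
size 1: {D}, {H}, {Q} …(+1); under {D} P still reaches {H,Q,Y} ∋ Y.
{H,Q}: P⊥Y given {H,Q} in G with P→· removed — back-door holds.
P(Y|do(P)) = Σ_{H,Q} P(Y|P,H,Q)·P(H,Q).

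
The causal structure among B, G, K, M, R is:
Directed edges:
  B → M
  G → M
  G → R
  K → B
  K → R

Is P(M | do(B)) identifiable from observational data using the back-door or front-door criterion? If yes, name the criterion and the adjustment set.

desc(B)\{B}={M}; candidates ⊆ {G,K,R}.
∅: B⊥M given ∅ in G with B→· removed — back-door holds.
P(M|do(B)) = P(M|B) — no adjustment needed.

P(M|do(B)): backdoor, adjust for ∅.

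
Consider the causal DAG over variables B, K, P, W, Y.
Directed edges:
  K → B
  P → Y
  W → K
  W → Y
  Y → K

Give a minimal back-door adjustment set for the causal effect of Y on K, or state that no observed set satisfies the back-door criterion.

Y→K: minimal back-door set {W}.

desc(Y)\{Y}={B,K}; candidates ⊆ {P,W}.
size 0: {}; under {} Y still reaches {B,K,P,W} ∋ K.
{W}: Y⊥K given {W} in G with Y→· removed — back-door holds.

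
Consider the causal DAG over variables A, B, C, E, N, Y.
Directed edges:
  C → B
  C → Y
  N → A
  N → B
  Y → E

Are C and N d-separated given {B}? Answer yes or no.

No — C and N are d-connected given {B}.

Bayes-Ball from C | {B} reaches {A,E,N,Y}.
N ∈ reach(C|{B}) ⇒ C ⊥̸ N | {B}.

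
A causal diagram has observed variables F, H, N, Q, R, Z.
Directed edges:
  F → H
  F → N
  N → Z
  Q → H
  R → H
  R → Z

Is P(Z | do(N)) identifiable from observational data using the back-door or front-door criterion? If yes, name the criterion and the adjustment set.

desc(N)\{N}={Z}; candidates ⊆ {F,H,Q,R}.
∅: N⊥Z given ∅ in G with N→· removed — back-door holds.
P(Z|do(N)) = P(Z|N) — no adjustment needed.

P(Z|do(N)): backdoor, adjust for ∅.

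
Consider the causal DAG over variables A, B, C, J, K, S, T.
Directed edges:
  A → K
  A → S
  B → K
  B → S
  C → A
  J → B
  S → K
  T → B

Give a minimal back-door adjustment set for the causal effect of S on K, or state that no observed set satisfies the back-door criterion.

desc(S)\{S}={K}; candidates ⊆ {A,B,C,J,T}.
size 0: {}; under {} S still reaches {A,B,C,J,K,T} ∋ K.
size 1: {A}, {B}, {C} …(+2); under {A} S still reaches {B,J,K,T} ∋ K.
{A,B}: S⊥K given {A,B} in G with S→· removed — back-door holds.

S→K: minimal back-door set {A, B}.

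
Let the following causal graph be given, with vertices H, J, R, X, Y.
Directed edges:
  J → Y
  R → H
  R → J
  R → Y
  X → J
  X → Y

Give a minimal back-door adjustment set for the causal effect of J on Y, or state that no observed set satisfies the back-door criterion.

desc(J)\{J}={Y}; candidates ⊆ {H,R,X}.
size 0: {}; under {} J still reaches {H,R,X,Y} ∋ Y.
size 1: {H}, {R}, {X}; under {H} J still reaches {R,X,Y} ∋ Y.
{R,X}: J⊥Y given {R,X} in G with J→· removed — back-door holds.

J→Y: minimal back-door set {R, X}.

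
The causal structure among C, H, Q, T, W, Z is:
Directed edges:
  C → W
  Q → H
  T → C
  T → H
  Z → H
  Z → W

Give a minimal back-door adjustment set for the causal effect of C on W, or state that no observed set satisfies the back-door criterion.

desc(C)\{C}={W}; candidates ⊆ {H,Q,T,Z}.
∅: C⊥W given ∅ in G with C→· removed — back-door holds.

C→W: minimal back-door set ∅.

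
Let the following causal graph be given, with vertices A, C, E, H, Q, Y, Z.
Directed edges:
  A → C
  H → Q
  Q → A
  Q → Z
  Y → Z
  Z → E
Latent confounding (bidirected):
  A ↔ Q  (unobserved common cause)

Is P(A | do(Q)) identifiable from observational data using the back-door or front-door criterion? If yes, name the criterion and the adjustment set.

P(A|do(Q)): not identifiable (no BD/FD set).

desc(Q)\{Q}={A,C,E,Z}; candidates ⊆ {H,Y}.
Q↔A: latent back-door arc(s) into Q.
size 0: {}; under {} Q still reaches {A,C,H} ∋ A.
size 1: {H}, {Y}; under {H} Q still reaches {A,C} ∋ A.
size 2: {H,Y}; under {H,Y} Q still reaches {A,C} ∋ A.
Q↔A cannot be blocked by any observed set — no back-door set.
No mediator lies on a directed Q→…→A path.
Neither criterion identifies P(A|do(Q)) in this graph.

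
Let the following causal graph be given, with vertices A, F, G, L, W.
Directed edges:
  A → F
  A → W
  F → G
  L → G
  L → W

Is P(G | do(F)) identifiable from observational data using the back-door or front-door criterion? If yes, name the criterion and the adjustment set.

desc(F)\{F}={G}; candidates ⊆ {A,L,W}.
∅: F⊥G given ∅ in G with F→· removed — back-door holds.
P(G|do(F)) = P(G|F) — no adjustment needed.

P(G|do(F)): backdoor, adjust for ∅.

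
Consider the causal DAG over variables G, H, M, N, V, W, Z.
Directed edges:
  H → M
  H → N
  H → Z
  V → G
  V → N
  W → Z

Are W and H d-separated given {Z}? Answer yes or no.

No — W and H are d-connected given {Z}.

Bayes-Ball from W | {Z} reaches {H,M,N}.
H ∈ reach(W|{Z}) ⇒ W ⊥̸ H | {Z}.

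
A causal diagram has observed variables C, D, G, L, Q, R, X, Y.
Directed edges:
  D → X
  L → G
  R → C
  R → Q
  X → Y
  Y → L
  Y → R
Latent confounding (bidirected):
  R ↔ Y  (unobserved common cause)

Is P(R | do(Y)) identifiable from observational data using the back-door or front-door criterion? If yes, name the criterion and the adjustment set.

desc(Y)\{Y}={C,G,L,Q,R}; candidates ⊆ {D,X}.
Y↔R: latent back-door arc(s) into Y.
size 0: {}; under {} Y still reaches {C,D,Q,R,X} ∋ R.
size 1: {D}, {X}; under {D} Y still reaches {C,Q,R,X} ∋ R.
size 2: {D,X}; under {D,X} Y still reaches {C,Q,R} ∋ R.
Y↔R cannot be blocked by any observed set — no back-door set.
No mediator lies on a directed Y→…→R path.
Neither criterion identifies P(R|do(Y)) in this graph.

P(R|do(Y)): not identifiable (no BD/FD set).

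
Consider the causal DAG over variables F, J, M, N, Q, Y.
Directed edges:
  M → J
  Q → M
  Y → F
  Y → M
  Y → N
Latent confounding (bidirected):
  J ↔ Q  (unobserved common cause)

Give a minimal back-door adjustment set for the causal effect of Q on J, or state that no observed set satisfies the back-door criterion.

Q→J: no observed back-door set.

desc(Q)\{Q}={J,M}; candidates ⊆ {F,N,Y}.
Q↔J: latent back-door arc(s) into Q.
size 0: {}; under {} Q still reaches {J} ∋ J.
size 1: {F}, {N}, {Y}; under {F} Q still reaches {J} ∋ J.
size 2: {F,N}, {F,Y}, {N,Y}; under {F,N} Q still reaches {J} ∋ J.
Q↔J cannot be blocked by any observed set — no back-door set.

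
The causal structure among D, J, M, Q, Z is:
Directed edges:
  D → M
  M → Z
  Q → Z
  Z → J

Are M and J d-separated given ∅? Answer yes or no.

No — M and J are d-connected given ∅.

Bayes-Ball from M | ∅ reaches {D,J,Z}.
J ∈ reach(M|∅) ⇒ M ⊥̸ J | ∅.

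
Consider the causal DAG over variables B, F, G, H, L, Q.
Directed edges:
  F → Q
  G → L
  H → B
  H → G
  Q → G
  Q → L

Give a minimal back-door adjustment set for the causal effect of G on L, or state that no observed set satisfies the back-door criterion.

desc(G)\{G}={L}; candidates ⊆ {B,F,H,Q}.
size 0: {}; under {} G still reaches {B,F,H,L,Q} ∋ L.
{Q}: G⊥L given {Q} in G with G→· removed — back-door holds.

G→L: minimal back-door set {Q}.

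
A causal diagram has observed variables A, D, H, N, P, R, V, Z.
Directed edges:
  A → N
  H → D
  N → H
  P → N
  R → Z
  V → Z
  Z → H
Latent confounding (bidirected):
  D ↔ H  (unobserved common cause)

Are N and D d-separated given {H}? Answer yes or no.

No — N and D are d-connected given {H}.

Bayes-Ball from N | {H} reaches {A,D,P,R,V,Z}.
D ∈ reach(N|{H}) ⇒ N ⊥̸ D | {H}.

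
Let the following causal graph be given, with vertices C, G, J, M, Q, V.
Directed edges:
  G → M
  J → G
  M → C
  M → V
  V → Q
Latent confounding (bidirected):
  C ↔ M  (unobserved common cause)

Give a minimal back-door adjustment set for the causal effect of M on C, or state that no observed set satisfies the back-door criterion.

M→C: no observed back-door set.

desc(M)\{M}={C,Q,V}; candidates ⊆ {G,J}.
M↔C: latent back-door arc(s) into M.
size 0: {}; under {} M still reaches {C,G,J} ∋ C.
size 1: {G}, {J}; under {G} M still reaches {C} ∋ C.
size 2: {G,J}; under {G,J} M still reaches {C} ∋ C.
M↔C cannot be blocked by any observed set — no back-door set.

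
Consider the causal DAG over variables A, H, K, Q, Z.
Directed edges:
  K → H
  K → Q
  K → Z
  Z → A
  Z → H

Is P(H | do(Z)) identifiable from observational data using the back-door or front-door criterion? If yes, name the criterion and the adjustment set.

P(H|do(Z)): backdoor, adjust for {K}.

desc(Z)\{Z}={A,H}; candidates ⊆ {K,Q}.
size 0: {}; under {} Z still reaches {H,K,Q} ∋ H.
{K}: Z⊥H given {K} in G with Z→· removed — back-door holds.
P(H|do(Z)) = Σ_{K} P(H|Z,K)·P(K).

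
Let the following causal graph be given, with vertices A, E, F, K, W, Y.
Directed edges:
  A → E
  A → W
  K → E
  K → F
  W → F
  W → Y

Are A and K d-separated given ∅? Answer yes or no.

Yes — A ⊥ K | ∅.

Bayes-Ball from A | ∅ reaches {E,F,W,Y}.
K ∉ reach(A|∅) ⇒ A ⊥ K | ∅.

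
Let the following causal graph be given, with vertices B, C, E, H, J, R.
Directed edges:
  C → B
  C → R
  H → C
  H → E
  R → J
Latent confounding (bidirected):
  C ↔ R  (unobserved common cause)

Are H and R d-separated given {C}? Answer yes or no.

No — H and R are d-connected given {C}.

Bayes-Ball from H | {C} reaches {E,J,R}.
R ∈ reach(H|{C}) ⇒ H ⊥̸ R | {C}.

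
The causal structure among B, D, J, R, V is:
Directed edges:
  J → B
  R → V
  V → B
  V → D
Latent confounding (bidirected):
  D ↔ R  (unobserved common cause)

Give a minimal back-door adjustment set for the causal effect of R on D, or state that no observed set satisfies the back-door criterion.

desc(R)\{R}={B,D,V}; candidates ⊆ {J}.
R↔D: latent back-door arc(s) into R.
size 0: {}; under {} R still reaches {D} ∋ D.
size 1: {J}; under {J} R still reaches {D} ∋ D.
R↔D cannot be blocked by any observed set — no back-door set.

R→D: no observed back-door set.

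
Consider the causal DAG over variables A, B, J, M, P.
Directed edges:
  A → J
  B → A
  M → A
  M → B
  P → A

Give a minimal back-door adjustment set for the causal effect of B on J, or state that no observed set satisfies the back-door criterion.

desc(B)\{B}={A,J}; candidates ⊆ {M,P}.
size 0: {}; under {} B still reaches {A,J,M} ∋ J.
{M}: B⊥J given {M} in G with B→· removed — back-door holds.

B→J: minimal back-door set {M}.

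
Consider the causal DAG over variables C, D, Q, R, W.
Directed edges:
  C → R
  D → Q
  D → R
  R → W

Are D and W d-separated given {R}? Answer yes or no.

Yes — D ⊥ W | {R}.

Bayes-Ball from D | {R} reaches {C,Q}.
W ∉ reach(D|{R}) ⇒ D ⊥ W | {R}.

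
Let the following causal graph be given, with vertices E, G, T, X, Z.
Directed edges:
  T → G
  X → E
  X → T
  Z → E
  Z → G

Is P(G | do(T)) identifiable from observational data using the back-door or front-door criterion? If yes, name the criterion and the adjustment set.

desc(T)\{T}={G}; candidates ⊆ {E,X,Z}.
∅: T⊥G given ∅ in G with T→· removed — back-door holds.
P(G|do(T)) = P(G|T) — no adjustment needed.

P(G|do(T)): backdoor, adjust for ∅.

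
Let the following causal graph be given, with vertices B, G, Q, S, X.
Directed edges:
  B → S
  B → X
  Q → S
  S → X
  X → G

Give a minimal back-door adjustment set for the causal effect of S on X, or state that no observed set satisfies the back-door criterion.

S→X: minimal back-door set {B}.

desc(S)\{S}={G,X}; candidates ⊆ {B,Q}.
size 0: {}; under {} S still reaches {B,G,Q,X} ∋ X.
{B}: S⊥X given {B} in G with S→· removed — back-door holds.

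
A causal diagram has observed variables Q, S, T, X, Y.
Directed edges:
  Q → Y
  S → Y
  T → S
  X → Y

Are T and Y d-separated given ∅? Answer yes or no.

Bayes-Ball from T | ∅ reaches {S,Y}.
Y ∈ reach(T|∅) ⇒ T ⊥̸ Y | ∅.

No — T and Y are d-connected given ∅.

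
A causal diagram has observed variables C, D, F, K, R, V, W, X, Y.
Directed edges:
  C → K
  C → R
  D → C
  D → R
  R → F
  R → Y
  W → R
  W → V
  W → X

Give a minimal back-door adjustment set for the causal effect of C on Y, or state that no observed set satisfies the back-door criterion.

C→Y: minimal back-door set {D}.

desc(C)\{C}={F,K,R,Y}; candidates ⊆ {D,V,W,X}.
size 0: {}; under {} C still reaches {D,F,R,Y} ∋ Y.
{D}: C⊥Y given {D} in G with C→· removed — back-door holds.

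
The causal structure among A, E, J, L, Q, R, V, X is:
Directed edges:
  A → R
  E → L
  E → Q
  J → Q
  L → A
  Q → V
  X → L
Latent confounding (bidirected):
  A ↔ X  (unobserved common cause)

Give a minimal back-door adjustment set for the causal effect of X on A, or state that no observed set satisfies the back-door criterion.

desc(X)\{X}={A,L,R}; candidates ⊆ {E,J,Q,V}.
X↔A: latent back-door arc(s) into X.
size 0: {}; under {} X still reaches {A,R} ∋ A.
size 1: {E}, {J}, {Q} …(+1); under {E} X still reaches {A,R} ∋ A.
size 2: {E,J}, {E,Q}, {E,V} …(+3); under {E,J} X still reaches {A,R} ∋ A.
X↔A cannot be blocked by any observed set — no back-door set.

X→A: no observed back-door set.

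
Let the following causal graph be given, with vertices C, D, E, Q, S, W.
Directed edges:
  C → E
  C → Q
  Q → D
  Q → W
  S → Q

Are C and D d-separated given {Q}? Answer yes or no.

Yes — C ⊥ D | {Q}.

Bayes-Ball from C | {Q} reaches {E,S}.
D ∉ reach(C|{Q}) ⇒ C ⊥ D | {Q}.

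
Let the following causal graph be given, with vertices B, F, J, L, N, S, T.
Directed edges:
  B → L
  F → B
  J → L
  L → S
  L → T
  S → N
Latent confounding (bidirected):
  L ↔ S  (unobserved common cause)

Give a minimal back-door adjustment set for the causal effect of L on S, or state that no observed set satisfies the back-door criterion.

L→S: no observed back-door set.

desc(L)\{L}={N,S,T}; candidates ⊆ {B,F,J}.
L↔S: latent back-door arc(s) into L.
size 0: {}; under {} L still reaches {B,F,J,N,S} ∋ S.
size 1: {B}, {F}, {J}; under {B} L still reaches {J,N,S} ∋ S.
size 2: {B,F}, {B,J}, {F,J}; under {B,F} L still reaches {J,N,S} ∋ S.
L↔S cannot be blocked by any observed set — no back-door set.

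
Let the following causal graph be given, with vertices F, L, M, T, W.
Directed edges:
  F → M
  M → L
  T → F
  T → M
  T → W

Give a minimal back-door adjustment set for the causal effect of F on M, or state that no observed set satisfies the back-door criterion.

F→M: minimal back-door set {T}.

desc(F)\{F}={L,M}; candidates ⊆ {T,W}.
size 0: {}; under {} F still reaches {L,M,T,W} ∋ M.
{T}: F⊥M given {T} in G with F→· removed — back-door holds.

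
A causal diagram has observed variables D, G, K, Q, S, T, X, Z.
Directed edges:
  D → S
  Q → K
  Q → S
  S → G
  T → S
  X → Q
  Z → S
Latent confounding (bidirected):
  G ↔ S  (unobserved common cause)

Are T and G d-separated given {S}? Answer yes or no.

No — T and G are d-connected given {S}.

Bayes-Ball from T | {S} reaches {D,G,K,Q,X,Z}.
G ∈ reach(T|{S}) ⇒ T ⊥̸ G | {S}.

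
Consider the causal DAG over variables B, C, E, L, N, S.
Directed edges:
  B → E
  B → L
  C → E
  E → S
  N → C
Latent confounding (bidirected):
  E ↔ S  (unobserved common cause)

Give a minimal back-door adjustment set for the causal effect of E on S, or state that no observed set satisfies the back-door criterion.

E→S: no observed back-door set.

desc(E)\{E}={S}; candidates ⊆ {B,C,L,N}.
E↔S: latent back-door arc(s) into E.
size 0: {}; under {} E still reaches {B,C,L,N,S} ∋ S.
size 1: {B}, {C}, {L} …(+1); under {B} E still reaches {C,N,S} ∋ S.
size 2: {B,C}, {B,L}, {B,N} …(+3); under {B,C} E still reaches {S} ∋ S.
E↔S cannot be blocked by any observed set — no back-door set.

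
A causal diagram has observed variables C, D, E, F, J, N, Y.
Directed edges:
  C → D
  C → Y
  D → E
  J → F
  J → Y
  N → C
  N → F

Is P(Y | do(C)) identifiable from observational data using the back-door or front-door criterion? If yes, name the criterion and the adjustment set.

P(Y|do(C)): backdoor, adjust for ∅.

desc(C)\{C}={D,E,Y}; candidates ⊆ {F,J,N}.
∅: C⊥Y given ∅ in G with C→· removed — back-door holds.
P(Y|do(C)) = P(Y|C) — no adjustment needed.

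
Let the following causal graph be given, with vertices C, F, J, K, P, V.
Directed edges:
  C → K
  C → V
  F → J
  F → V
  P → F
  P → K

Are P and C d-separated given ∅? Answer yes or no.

Bayes-Ball from P | ∅ reaches {F,J,K,V}.
C ∉ reach(P|∅) ⇒ P ⊥ C | ∅.

Yes — P ⊥ C | ∅.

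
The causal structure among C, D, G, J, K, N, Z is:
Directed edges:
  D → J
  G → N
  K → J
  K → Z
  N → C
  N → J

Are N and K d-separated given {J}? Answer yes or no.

Bayes-Ball from N | {J} reaches {C,D,G,K,Z}.
K ∈ reach(N|{J}) ⇒ N ⊥̸ K | {J}.

No — N and K are d-connected given {J}.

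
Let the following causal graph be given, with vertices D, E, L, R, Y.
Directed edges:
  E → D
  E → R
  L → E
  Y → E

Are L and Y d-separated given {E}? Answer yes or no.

Bayes-Ball from L | {E} reaches {Y}.
Y ∈ reach(L|{E}) ⇒ L ⊥̸ Y | {E}.

No — L and Y are d-connected given {E}.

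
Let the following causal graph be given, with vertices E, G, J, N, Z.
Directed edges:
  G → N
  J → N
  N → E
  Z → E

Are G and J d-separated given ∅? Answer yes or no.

Bayes-Ball from G | ∅ reaches {E,N}.
J ∉ reach(G|∅) ⇒ G ⊥ J | ∅.

Yes — G ⊥ J | ∅.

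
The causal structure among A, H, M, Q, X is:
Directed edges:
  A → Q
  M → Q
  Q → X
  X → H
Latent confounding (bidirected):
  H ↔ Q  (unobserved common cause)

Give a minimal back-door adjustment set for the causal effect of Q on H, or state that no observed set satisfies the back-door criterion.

desc(Q)\{Q}={H,X}; candidates ⊆ {A,M}.
Q↔H: latent back-door arc(s) into Q.
size 0: {}; under {} Q still reaches {A,H,M} ∋ H.
size 1: {A}, {M}; under {A} Q still reaches {H,M} ∋ H.
size 2: {A,M}; under {A,M} Q still reaches {H} ∋ H.
Q↔H cannot be blocked by any observed set — no back-door set.

Q→H: no observed back-door set.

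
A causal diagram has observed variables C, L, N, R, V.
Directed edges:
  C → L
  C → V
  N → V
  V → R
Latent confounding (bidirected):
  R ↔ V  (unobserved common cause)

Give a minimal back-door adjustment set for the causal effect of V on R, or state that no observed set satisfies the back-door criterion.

V→R: no observed back-door set.

desc(V)\{V}={R}; candidates ⊆ {C,L,N}.
V↔R: latent back-door arc(s) into V.
size 0: {}; under {} V still reaches {C,L,N,R} ∋ R.
size 1: {C}, {L}, {N}; under {C} V still reaches {N,R} ∋ R.
size 2: {C,L}, {C,N}, {L,N}; under {C,L} V still reaches {N,R} ∋ R.
V↔R cannot be blocked by any observed set — no back-door set.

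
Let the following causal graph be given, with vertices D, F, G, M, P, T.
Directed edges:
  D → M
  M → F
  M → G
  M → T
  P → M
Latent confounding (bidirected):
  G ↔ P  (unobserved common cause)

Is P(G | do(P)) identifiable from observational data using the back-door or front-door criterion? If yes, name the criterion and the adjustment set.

P(G|do(P)): frontdoor, adjust for {M}.

desc(P)\{P}={F,G,M,T}; candidates ⊆ {D}.
P↔G: latent back-door arc(s) into P.
size 0: {}; under {} P still reaches {G} ∋ G.
size 1: {D}; under {D} P still reaches {G} ∋ G.
P↔G cannot be blocked by any observed set — no back-door set.
{M}: (i) intercepts every directed P→G path; (ii) no back-door P→{M}; (iii) {P} blocks every back-door {M}→G. Front-door holds.
P(G|do(P)) = Σ_{M} P(M|P) Σ_{P'} P(G|M,P')P(P').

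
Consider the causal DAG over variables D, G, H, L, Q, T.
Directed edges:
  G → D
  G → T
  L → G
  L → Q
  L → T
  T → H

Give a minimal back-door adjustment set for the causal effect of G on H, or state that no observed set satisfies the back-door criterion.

G→H: minimal back-door set {L}.

desc(G)\{G}={D,H,T}; candidates ⊆ {L,Q}.
size 0: {}; under {} G still reaches {H,L,Q,T} ∋ H.
{L}: G⊥H given {L} in G with G→· removed — back-door holds.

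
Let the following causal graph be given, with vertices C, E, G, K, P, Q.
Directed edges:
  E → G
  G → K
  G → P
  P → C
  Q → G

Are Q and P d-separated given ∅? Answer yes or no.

No — Q and P are d-connected given ∅.

Bayes-Ball from Q | ∅ reaches {C,G,K,P}.
P ∈ reach(Q|∅) ⇒ Q ⊥̸ P | ∅.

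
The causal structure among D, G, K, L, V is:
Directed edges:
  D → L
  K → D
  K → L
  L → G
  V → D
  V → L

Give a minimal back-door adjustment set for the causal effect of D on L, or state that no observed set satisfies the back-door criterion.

desc(D)\{D}={G,L}; candidates ⊆ {K,V}.
size 0: {}; under {} D still reaches {G,K,L,V} ∋ L.
size 1: {K}, {V}; under {K} D still reaches {G,L,V} ∋ L.
{K,V}: D⊥L given {K,V} in G with D→· removed — back-door holds.

D→L: minimal back-door set {K, V}.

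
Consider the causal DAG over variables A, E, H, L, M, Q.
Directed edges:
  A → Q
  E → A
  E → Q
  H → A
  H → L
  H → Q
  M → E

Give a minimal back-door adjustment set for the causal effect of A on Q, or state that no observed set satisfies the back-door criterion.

desc(A)\{A}={Q}; candidates ⊆ {E,H,L,M}.
size 0: {}; under {} A still reaches {E,H,L,M,Q} ∋ Q.
size 1: {E}, {H}, {L} …(+1); under {E} A still reaches {H,L,Q} ∋ Q.
{E,H}: A⊥Q given {E,H} in G with A→· removed — back-door holds.

A→Q: minimal back-door set {E, H}.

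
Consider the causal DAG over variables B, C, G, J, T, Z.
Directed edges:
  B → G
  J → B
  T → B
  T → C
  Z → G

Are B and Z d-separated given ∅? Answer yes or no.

Bayes-Ball from B | ∅ reaches {C,G,J,T}.
Z ∉ reach(B|∅) ⇒ B ⊥ Z | ∅.

Yes — B ⊥ Z | ∅.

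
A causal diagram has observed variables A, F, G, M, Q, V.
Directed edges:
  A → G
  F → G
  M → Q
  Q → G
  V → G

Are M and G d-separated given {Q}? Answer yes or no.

Bayes-Ball from M | {Q} reaches ∅.
G ∉ reach(M|{Q}) ⇒ M ⊥ G | {Q}.

Yes — M ⊥ G | {Q}.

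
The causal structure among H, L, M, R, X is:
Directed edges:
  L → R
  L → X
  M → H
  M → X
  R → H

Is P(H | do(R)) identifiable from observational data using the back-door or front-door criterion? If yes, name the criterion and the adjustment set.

desc(R)\{R}={H}; candidates ⊆ {L,M,X}.
∅: R⊥H given ∅ in G with R→· removed — back-door holds.
P(H|do(R)) = P(H|R) — no adjustment needed.

P(H|do(R)): backdoor, adjust for ∅.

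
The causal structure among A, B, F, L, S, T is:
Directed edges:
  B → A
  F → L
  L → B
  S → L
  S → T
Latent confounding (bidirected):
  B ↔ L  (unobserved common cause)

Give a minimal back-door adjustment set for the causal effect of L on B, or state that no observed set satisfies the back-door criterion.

L→B: no observed back-door set.

desc(L)\{L}={A,B}; candidates ⊆ {F,S,T}.
L↔B: latent back-door arc(s) into L.
size 0: {}; under {} L still reaches {A,B,F,S,T} ∋ B.
size 1: {F}, {S}, {T}; under {F} L still reaches {A,B,S,T} ∋ B.
size 2: {F,S}, {F,T}, {S,T}; under {F,S} L still reaches {A,B} ∋ B.
L↔B cannot be blocked by any observed set — no back-door set.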